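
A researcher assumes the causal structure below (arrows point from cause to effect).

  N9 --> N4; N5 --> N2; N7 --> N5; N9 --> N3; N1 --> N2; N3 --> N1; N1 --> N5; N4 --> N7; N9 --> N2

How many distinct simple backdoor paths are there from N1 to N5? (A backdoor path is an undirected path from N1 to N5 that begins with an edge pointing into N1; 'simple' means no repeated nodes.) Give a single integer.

2

A backdoor path from N1 to N5 is any simple undirected path whose first edge points into N1 (i.e. leaves N1 via a parent).
Parents of N1: {N3}.
Enumerating:
  P1: N1 <- N3 <- N9 -> N4 -> N7 -> N5
  P2: N1 <- N3 <- N9 -> N2 <- N5
That exhausts the simple backdoor paths. Count: 2.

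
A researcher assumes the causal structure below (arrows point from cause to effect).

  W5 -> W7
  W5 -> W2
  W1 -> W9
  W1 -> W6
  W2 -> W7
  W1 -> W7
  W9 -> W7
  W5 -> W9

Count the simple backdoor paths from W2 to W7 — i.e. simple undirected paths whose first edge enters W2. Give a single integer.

A backdoor path from W2 to W7 is any simple undirected path whose first edge points into W2 (i.e. leaves W2 via a parent).
Parents of W2: {W5}.
Enumerating:
  P1: W2 <- W5 -> W9 <- W1 -> W7
  P2: W2 <- W5 -> W9 -> W7
  P3: W2 <- W5 -> W7
That exhausts the simple backdoor paths. Count: 3.

3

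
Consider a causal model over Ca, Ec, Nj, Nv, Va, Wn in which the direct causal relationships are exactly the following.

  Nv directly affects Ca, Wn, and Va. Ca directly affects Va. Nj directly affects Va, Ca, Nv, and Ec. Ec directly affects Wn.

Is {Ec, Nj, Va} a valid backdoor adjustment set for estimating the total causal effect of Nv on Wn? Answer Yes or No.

Backdoor paths from Nv to Wn (paths whose first edge points into Nv):
  P1: Nv <- Nj -> Ec -> Wn
Condition 1 (no descendant of Nv in the set): FAILS — Va is a descendant of Nv.
Condition 2 (every backdoor path blocked by {Ec, Nj, Va}):
  P1: blocked at fork node Nj ∈ conditioning set.
{Ec, Nj, Va} does not satisfy the backdoor criterion.

No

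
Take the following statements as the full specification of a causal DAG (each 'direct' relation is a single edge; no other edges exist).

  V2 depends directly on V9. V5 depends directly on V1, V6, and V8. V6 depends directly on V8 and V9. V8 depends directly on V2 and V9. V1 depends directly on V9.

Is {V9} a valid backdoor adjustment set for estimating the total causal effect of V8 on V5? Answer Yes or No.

Backdoor paths from V8 to V5 (paths whose first edge points into V8):
  P1: V8 <- V9 -> V6 -> V5
  P2: V8 <- V9 -> V1 -> V5
  P3: V8 <- V2 <- V9 -> V6 -> V5
  P4: V8 <- V2 <- V9 -> V1 -> V5
Condition 1 (no descendant of V8 in the set): holds — descendants of V8 are {V5, V6}; none are in {V9}.
Condition 2 (every backdoor path blocked by {V9}):
  P1: blocked at fork node V9 ∈ conditioning set.
  P2: blocked at fork node V9 ∈ conditioning set.
  P3: blocked at fork node V9 ∈ conditioning set.
  P4: blocked at fork node V9 ∈ conditioning set.
{V9} satisfies the backdoor criterion.

Yes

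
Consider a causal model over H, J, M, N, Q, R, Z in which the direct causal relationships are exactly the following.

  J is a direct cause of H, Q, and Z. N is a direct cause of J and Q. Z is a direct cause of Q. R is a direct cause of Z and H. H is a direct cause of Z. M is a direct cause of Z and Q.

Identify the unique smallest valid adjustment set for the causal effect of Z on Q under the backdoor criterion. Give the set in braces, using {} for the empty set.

{J, M}

Variables eligible for adjustment (non-descendants of Z, excluding Z and Q): {H, J, M, N, R}.
Backdoor paths from Z to Q:
  P1: Z <- R -> H <- J <- N -> Q
  P2: Z <- R -> H <- J -> Q
  P3: Z <- J <- N -> Q
  P4: Z <- J -> Q
  P5: Z <- M -> Q
  P6: Z <- H <- J <- N -> Q
  P7: Z <- H <- J -> Q
The empty set is not sufficient: P3 (Z <- J <- N -> Q) has no collider blocking it and no conditioned non-collider, so it is open.
Try {J, M}:
  P1: blocked at collider H (neither it nor any descendant is in the conditioning set).
  P2: blocked at collider H (neither it nor any descendant is in the conditioning set).
  P3: blocked at chain node J ∈ conditioning set.
  P4: blocked at fork node J ∈ conditioning set.
  P5: blocked at fork node M ∈ conditioning set.
  P6: blocked at chain node J ∈ conditioning set.
  P7: blocked at fork node J ∈ conditioning set.
{J, M} contains no descendant of Z and blocks every backdoor path.
Every element of {J, M} is needed (dropping J leaves P3 open; dropping M leaves P5 open), so no proper subset is valid.
Among all size-2 subsets of the eligible variables, only {J, M} blocks every backdoor path, so it is the unique smallest valid adjustment set.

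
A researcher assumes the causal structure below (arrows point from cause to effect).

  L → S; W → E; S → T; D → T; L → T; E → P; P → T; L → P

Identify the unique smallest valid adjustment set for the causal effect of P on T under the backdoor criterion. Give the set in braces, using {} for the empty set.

{L}

Variables eligible for adjustment (non-descendants of P, excluding P and T): {D, E, L, S, W}.
Backdoor paths from P to T:
  P1: P <- L -> S -> T
  P2: P <- L -> T
The empty set is not sufficient: P1 (P <- L -> S -> T) has no collider blocking it and no conditioned non-collider, so it is open.
Try {L}:
  P1: blocked at fork node L ∈ conditioning set.
  P2: blocked at fork node L ∈ conditioning set.
{L} contains no descendant of P and blocks every backdoor path.
No other singleton works — e.g. {S} leaves P2 open — so {L} is the unique smallest valid adjustment set.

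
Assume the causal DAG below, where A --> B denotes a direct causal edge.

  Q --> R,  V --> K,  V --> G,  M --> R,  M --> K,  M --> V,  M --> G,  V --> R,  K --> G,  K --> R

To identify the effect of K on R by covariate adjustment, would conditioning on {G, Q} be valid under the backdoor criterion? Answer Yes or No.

No

Backdoor paths from K to R (paths whose first edge points into K):
  P1: K <- M -> V -> R
  P2: K <- M -> R
  P3: K <- M -> G <- V -> R
  P4: K <- V <- M -> R
  P5: K <- V -> R
  P6: K <- V -> G <- M -> R
Condition 1 (no descendant of K in the set): FAILS — G is a descendant of K.
Condition 2 (every backdoor path blocked by {G, Q}):
  P1: open — no interior node is in the conditioning set.
  P2: open — no interior node is in the conditioning set.
  P3: open — collider(s) G are conditioned on (or have a conditioned descendant) and no non-collider on the path is in the set.
  P4: open — no interior node is in the conditioning set.
  P5: open — no interior node is in the conditioning set.
  P6: open — collider(s) G are conditioned on (or have a conditioned descendant) and no non-collider on the path is in the set.
{G, Q} does not satisfy the backdoor criterion.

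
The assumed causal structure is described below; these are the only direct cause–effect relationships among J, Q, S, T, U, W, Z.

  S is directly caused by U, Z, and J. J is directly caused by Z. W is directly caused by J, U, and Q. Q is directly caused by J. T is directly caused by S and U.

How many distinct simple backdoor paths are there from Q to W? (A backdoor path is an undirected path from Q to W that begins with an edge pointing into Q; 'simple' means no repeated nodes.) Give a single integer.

A backdoor path from Q to W is any simple undirected path whose first edge points into Q (i.e. leaves Q via a parent).
Parents of Q: {J}.
Enumerating:
  P1: Q <- J <- Z -> S <- U -> W
  P2: Q <- J <- Z -> S -> T <- U -> W
  P3: Q <- J -> S <- U -> W
  P4: Q <- J -> S -> T <- U -> W
  P5: Q <- J -> W
That exhausts the simple backdoor paths. Count: 5.

5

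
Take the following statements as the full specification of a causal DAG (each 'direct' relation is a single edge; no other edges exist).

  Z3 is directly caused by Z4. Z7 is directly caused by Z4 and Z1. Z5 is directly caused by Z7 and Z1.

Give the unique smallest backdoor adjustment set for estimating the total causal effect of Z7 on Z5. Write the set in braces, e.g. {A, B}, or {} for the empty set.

Variables eligible for adjustment (non-descendants of Z7, excluding Z7 and Z5): {Z1, Z3, Z4}.
Backdoor paths from Z7 to Z5:
  P1: Z7 <- Z1 -> Z5
The empty set is not sufficient: P1 (Z7 <- Z1 -> Z5) has no collider blocking it and no conditioned non-collider, so it is open.
Try {Z1}:
  P1: blocked at fork node Z1 ∈ conditioning set.
{Z1} contains no descendant of Z7 and blocks every backdoor path.
No other singleton works — e.g. {Z4} leaves P1 open — so {Z1} is the unique smallest valid adjustment set.

{Z1}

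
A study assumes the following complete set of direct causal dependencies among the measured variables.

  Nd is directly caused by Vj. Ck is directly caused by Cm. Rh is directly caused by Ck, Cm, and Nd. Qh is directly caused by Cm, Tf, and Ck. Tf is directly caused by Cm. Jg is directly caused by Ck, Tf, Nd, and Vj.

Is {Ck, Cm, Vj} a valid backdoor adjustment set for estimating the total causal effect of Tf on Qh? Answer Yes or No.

Backdoor paths from Tf to Qh (paths whose first edge points into Tf):
  P1: Tf <- Cm -> Ck -> Qh
  P2: Tf <- Cm -> Qh
  P3: Tf <- Cm -> Rh <- Nd <- Vj -> Jg <- Ck -> Qh
  P4: Tf <- Cm -> Rh <- Nd -> Jg <- Ck -> Qh
  P5: Tf <- Cm -> Rh <- Ck -> Qh
Condition 1 (no descendant of Tf in the set): holds — descendants of Tf are {Jg, Qh}; none are in {Ck, Cm, Vj}.
Condition 2 (every backdoor path blocked by {Ck, Cm, Vj}):
  P1: blocked at fork node Cm ∈ conditioning set.
  P2: blocked at fork node Cm ∈ conditioning set.
  P3: blocked at fork node Cm ∈ conditioning set.
  P4: blocked at fork node Cm ∈ conditioning set.
  P5: blocked at fork node Cm ∈ conditioning set.
{Ck, Cm, Vj} satisfies the backdoor criterion.

Yes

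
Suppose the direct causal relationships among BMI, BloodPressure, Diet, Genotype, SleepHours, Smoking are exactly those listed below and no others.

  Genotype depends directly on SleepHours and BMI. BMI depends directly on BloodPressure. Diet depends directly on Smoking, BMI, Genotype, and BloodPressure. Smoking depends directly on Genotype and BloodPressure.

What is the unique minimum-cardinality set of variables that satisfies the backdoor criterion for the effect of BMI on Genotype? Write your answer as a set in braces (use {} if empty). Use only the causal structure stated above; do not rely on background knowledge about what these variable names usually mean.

{}

Variables eligible for adjustment (non-descendants of BMI, excluding BMI and Genotype): {BloodPressure, SleepHours}.
Backdoor paths from BMI to Genotype:
  P1: BMI <- BloodPressure -> Smoking <- Genotype
  P2: BMI <- BloodPressure -> Smoking -> Diet <- Genotype
  P3: BMI <- BloodPressure -> Diet <- Genotype
  P4: BMI <- BloodPressure -> Diet <- Smoking <- Genotype
Each backdoor path contains an unconditioned collider, so every path is already blocked with the empty conditioning set:
  P1: blocked at collider Smoking (neither it nor any descendant is in the conditioning set).
  P2: blocked at collider Diet (neither it nor any descendant is in the conditioning set).
  P3: blocked at collider Diet (neither it nor any descendant is in the conditioning set).
  P4: blocked at collider Diet (neither it nor any descendant is in the conditioning set).
The empty set is therefore the unique smallest valid set.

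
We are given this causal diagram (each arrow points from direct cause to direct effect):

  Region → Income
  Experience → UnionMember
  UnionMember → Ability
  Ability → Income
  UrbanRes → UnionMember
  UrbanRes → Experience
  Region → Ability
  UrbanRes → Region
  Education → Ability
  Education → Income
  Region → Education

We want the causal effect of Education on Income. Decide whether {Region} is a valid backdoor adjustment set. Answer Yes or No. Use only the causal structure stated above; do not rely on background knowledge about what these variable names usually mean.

Yes

Backdoor paths from Education to Income (paths whose first edge points into Education):
  P1: Education <- Region <- UrbanRes -> Experience -> UnionMember -> Ability -> Income
  P2: Education <- Region <- UrbanRes -> UnionMember -> Ability -> Income
  P3: Education <- Region -> Ability -> Income
  P4: Education <- Region -> Income
Condition 1 (no descendant of Education in the set): holds — descendants of Education are {Ability, Income}; none are in {Region}.
Condition 2 (every backdoor path blocked by {Region}):
  P1: blocked at chain node Region ∈ conditioning set.
  P2: blocked at chain node Region ∈ conditioning set.
  P3: blocked at fork node Region ∈ conditioning set.
  P4: blocked at fork node Region ∈ conditioning set.
{Region} satisfies the backdoor criterion.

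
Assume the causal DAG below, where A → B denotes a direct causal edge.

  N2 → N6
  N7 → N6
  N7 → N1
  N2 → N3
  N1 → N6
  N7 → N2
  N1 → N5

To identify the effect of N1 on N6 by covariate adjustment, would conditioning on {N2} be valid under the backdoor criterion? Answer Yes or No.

Backdoor paths from N1 to N6 (paths whose first edge points into N1):
  P1: N1 <- N7 -> N2 -> N6
  P2: N1 <- N7 -> N6
Condition 1 (no descendant of N1 in the set): holds — descendants of N1 are {N5, N6}; none are in {N2}.
Condition 2 (every backdoor path blocked by {N2}):
  P1: blocked at chain node N2 ∈ conditioning set.
  P2: open — no interior node is in the conditioning set.
{N2} does not satisfy the backdoor criterion.

No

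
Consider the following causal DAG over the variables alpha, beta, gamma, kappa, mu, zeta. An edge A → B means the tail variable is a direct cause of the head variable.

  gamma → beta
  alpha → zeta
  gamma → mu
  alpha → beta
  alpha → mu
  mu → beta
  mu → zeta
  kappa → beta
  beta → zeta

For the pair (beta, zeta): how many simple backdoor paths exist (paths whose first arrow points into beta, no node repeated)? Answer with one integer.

A backdoor path from beta to zeta is any simple undirected path whose first edge points into beta (i.e. leaves beta via a parent).
Parents of beta: {alpha, gamma, kappa, mu}.
Enumerating:
  P1: beta <- alpha -> mu -> zeta
  P2: beta <- alpha -> zeta
  P3: beta <- gamma -> mu <- alpha -> zeta
  P4: beta <- gamma -> mu -> zeta
  P5: beta <- mu <- alpha -> zeta
  P6: beta <- mu -> zeta
That exhausts the simple backdoor paths. Count: 6.

6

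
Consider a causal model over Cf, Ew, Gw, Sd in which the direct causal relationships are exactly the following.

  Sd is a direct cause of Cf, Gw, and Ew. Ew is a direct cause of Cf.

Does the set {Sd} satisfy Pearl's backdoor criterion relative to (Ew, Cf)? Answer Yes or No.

Yes

Backdoor paths from Ew to Cf (paths whose first edge points into Ew):
  P1: Ew <- Sd -> Cf
Condition 1 (no descendant of Ew in the set): holds — descendants of Ew are {Cf}; none are in {Sd}.
Condition 2 (every backdoor path blocked by {Sd}):
  P1: blocked at fork node Sd ∈ conditioning set.
{Sd} satisfies the backdoor criterion.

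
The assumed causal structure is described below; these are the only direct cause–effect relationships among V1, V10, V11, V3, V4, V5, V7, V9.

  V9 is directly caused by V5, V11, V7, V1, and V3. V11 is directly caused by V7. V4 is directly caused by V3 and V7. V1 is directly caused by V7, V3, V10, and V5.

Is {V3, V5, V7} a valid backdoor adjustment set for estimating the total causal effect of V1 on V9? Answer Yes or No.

Yes

Backdoor paths from V1 to V9 (paths whose first edge points into V1):
  P1: V1 <- V7 -> V11 -> V9
  P2: V1 <- V7 -> V4 <- V3 -> V9
  P3: V1 <- V7 -> V9
  P4: V1 <- V3 -> V4 <- V7 -> V11 -> V9
  P5: V1 <- V3 -> V4 <- V7 -> V9
  P6: V1 <- V3 -> V9
  P7: V1 <- V5 -> V9
Condition 1 (no descendant of V1 in the set): holds — descendants of V1 are {V9}; none are in {V3, V5, V7}.
Condition 2 (every backdoor path blocked by {V3, V5, V7}):
  P1: blocked at fork node V7 ∈ conditioning set.
  P2: blocked at fork node V7 ∈ conditioning set.
  P3: blocked at fork node V7 ∈ conditioning set.
  P4: blocked at fork node V3 ∈ conditioning set.
  P5: blocked at fork node V3 ∈ conditioning set.
  P6: blocked at fork node V3 ∈ conditioning set.
  P7: blocked at fork node V5 ∈ conditioning set.
{V3, V5, V7} satisfies the backdoor criterion.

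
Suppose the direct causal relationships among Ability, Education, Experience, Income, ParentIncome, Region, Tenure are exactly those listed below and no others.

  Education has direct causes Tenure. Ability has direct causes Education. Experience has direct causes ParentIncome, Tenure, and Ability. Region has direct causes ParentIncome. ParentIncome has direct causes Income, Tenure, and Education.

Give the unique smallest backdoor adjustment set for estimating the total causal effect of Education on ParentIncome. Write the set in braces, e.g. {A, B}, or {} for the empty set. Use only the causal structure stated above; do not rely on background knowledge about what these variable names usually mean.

Variables eligible for adjustment (non-descendants of Education, excluding Education and ParentIncome): {Income, Tenure}.
Backdoor paths from Education to ParentIncome:
  P1: Education <- Tenure -> ParentIncome
  P2: Education <- Tenure -> Experience <- ParentIncome
The empty set is not sufficient: P1 (Education <- Tenure -> ParentIncome) has no collider blocking it and no conditioned non-collider, so it is open.
Try {Tenure}:
  P1: blocked at fork node Tenure ∈ conditioning set.
  P2: blocked at fork node Tenure ∈ conditioning set.
{Tenure} contains no descendant of Education and blocks every backdoor path.
No other singleton works — e.g. {Income} leaves P1 open — so {Tenure} is the unique smallest valid adjustment set.

{Tenure}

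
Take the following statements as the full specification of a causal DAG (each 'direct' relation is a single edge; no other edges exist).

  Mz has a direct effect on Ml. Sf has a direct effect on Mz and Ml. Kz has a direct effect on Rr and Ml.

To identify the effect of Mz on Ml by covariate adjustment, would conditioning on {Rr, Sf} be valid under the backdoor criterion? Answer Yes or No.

Yes

Backdoor paths from Mz to Ml (paths whose first edge points into Mz):
  P1: Mz <- Sf -> Ml
Condition 1 (no descendant of Mz in the set): holds — descendants of Mz are {Ml}; none are in {Rr, Sf}.
Condition 2 (every backdoor path blocked by {Rr, Sf}):
  P1: blocked at fork node Sf ∈ conditioning set.
{Rr, Sf} satisfies the backdoor criterion.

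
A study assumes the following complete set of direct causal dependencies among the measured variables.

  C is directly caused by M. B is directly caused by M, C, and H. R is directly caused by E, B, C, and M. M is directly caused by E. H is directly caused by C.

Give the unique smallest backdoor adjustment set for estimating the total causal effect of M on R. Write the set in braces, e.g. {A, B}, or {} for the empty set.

Variables eligible for adjustment (non-descendants of M, excluding M and R): {E}.
Backdoor paths from M to R:
  P1: M <- E -> R
The empty set is not sufficient: P1 (M <- E -> R) has no collider blocking it and no conditioned non-collider, so it is open.
Try {E}:
  P1: blocked at fork node E ∈ conditioning set.
{E} contains no descendant of M and blocks every backdoor path.
{E} is the unique smallest valid adjustment set.

{E}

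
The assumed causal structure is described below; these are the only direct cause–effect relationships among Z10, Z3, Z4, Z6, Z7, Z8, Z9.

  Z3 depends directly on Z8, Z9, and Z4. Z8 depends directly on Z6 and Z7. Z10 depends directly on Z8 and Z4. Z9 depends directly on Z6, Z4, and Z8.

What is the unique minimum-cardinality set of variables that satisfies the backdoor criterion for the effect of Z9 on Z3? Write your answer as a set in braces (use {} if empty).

Variables eligible for adjustment (non-descendants of Z9, excluding Z9 and Z3): {Z10, Z4, Z6, Z7, Z8}.
Backdoor paths from Z9 to Z3:
  P1: Z9 <- Z6 -> Z8 -> Z10 <- Z4 -> Z3
  P2: Z9 <- Z6 -> Z8 -> Z3
  P3: Z9 <- Z8 -> Z10 <- Z4 -> Z3
  P4: Z9 <- Z8 -> Z3
  P5: Z9 <- Z4 -> Z10 <- Z8 -> Z3
  P6: Z9 <- Z4 -> Z3
The empty set is not sufficient: P2 (Z9 <- Z6 -> Z8 -> Z3) has no collider blocking it and no conditioned non-collider, so it is open.
Try {Z4, Z8}:
  P1: blocked at chain node Z8 ∈ conditioning set.
  P2: blocked at chain node Z8 ∈ conditioning set.
  P3: blocked at fork node Z8 ∈ conditioning set.
  P4: blocked at fork node Z8 ∈ conditioning set.
  P5: blocked at fork node Z4 ∈ conditioning set.
  P6: blocked at fork node Z4 ∈ conditioning set.
{Z4, Z8} contains no descendant of Z9 and blocks every backdoor path.
Every element of {Z4, Z8} is needed (dropping Z4 leaves P6 open; dropping Z8 leaves P2 open), so no proper subset is valid.
Among all size-2 subsets of the eligible variables, only {Z4, Z8} blocks every backdoor path, so it is the unique smallest valid adjustment set.

{Z4, Z8}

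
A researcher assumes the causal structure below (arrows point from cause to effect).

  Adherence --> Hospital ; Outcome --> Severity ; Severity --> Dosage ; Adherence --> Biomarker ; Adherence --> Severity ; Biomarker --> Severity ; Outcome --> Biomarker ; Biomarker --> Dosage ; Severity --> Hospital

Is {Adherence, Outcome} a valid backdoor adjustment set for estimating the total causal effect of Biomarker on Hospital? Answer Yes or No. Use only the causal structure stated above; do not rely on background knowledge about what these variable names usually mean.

Backdoor paths from Biomarker to Hospital (paths whose first edge points into Biomarker):
  P1: Biomarker <- Outcome -> Severity <- Adherence -> Hospital
  P2: Biomarker <- Outcome -> Severity -> Hospital
  P3: Biomarker <- Adherence -> Severity -> Hospital
  P4: Biomarker <- Adherence -> Hospital
Condition 1 (no descendant of Biomarker in the set): holds — descendants of Biomarker are {Dosage, Hospital, Severity}; none are in {Adherence, Outcome}.
Condition 2 (every backdoor path blocked by {Adherence, Outcome}):
  P1: blocked at fork node Outcome ∈ conditioning set.
  P2: blocked at fork node Outcome ∈ conditioning set.
  P3: blocked at fork node Adherence ∈ conditioning set.
  P4: blocked at fork node Adherence ∈ conditioning set.
{Adherence, Outcome} satisfies the backdoor criterion.

Yes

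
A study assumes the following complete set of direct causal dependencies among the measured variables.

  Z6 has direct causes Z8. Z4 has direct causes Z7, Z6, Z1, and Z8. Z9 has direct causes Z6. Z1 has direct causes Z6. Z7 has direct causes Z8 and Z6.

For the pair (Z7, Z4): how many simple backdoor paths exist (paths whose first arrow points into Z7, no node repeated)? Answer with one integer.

A backdoor path from Z7 to Z4 is any simple undirected path whose first edge points into Z7 (i.e. leaves Z7 via a parent).
Parents of Z7: {Z6, Z8}.
Enumerating:
  P1: Z7 <- Z8 -> Z6 -> Z1 -> Z4
  P2: Z7 <- Z8 -> Z6 -> Z4
  P3: Z7 <- Z8 -> Z4
  P4: Z7 <- Z6 <- Z8 -> Z4
  P5: Z7 <- Z6 -> Z1 -> Z4
  P6: Z7 <- Z6 -> Z4
That exhausts the simple backdoor paths. Count: 6.

6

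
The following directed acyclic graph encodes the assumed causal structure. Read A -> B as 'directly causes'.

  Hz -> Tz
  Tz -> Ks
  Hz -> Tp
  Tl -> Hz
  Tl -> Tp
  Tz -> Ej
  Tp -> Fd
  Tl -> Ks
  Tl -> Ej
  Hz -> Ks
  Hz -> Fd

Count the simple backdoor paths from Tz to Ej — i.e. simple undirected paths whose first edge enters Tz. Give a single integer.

4

A backdoor path from Tz to Ej is any simple undirected path whose first edge points into Tz (i.e. leaves Tz via a parent).
Parents of Tz: {Hz}.
Enumerating:
  P1: Tz <- Hz <- Tl -> Ej
  P2: Tz <- Hz -> Tp <- Tl -> Ej
  P3: Tz <- Hz -> Fd <- Tp <- Tl -> Ej
  P4: Tz <- Hz -> Ks <- Tl -> Ej
That exhausts the simple backdoor paths. Count: 4.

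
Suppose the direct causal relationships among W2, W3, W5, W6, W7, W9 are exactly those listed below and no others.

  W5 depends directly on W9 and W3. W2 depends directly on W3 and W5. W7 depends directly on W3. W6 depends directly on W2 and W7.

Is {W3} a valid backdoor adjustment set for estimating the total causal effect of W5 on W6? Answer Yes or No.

Backdoor paths from W5 to W6 (paths whose first edge points into W5):
  P1: W5 <- W3 -> W7 -> W6
  P2: W5 <- W3 -> W2 -> W6
Condition 1 (no descendant of W5 in the set): holds — descendants of W5 are {W2, W6}; none are in {W3}.
Condition 2 (every backdoor path blocked by {W3}):
  P1: blocked at fork node W3 ∈ conditioning set.
  P2: blocked at fork node W3 ∈ conditioning set.
{W3} satisfies the backdoor criterion.

Yes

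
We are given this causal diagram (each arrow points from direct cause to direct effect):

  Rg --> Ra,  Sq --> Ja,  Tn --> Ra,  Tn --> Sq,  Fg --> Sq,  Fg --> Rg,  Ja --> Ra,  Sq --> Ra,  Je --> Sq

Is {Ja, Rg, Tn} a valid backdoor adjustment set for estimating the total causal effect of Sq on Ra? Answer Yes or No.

No

Backdoor paths from Sq to Ra (paths whose first edge points into Sq):
  P1: Sq <- Fg -> Rg -> Ra
  P2: Sq <- Tn -> Ra
Condition 1 (no descendant of Sq in the set): FAILS — Ja is a descendant of Sq.
Condition 2 (every backdoor path blocked by {Ja, Rg, Tn}):
  P1: blocked at chain node Rg ∈ conditioning set.
  P2: blocked at fork node Tn ∈ conditioning set.
{Ja, Rg, Tn} does not satisfy the backdoor criterion.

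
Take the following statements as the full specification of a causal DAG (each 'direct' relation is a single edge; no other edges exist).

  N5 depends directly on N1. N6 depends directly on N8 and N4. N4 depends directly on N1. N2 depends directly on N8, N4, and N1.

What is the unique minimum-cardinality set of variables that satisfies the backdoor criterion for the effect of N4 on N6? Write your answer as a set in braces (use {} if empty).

Variables eligible for adjustment (non-descendants of N4, excluding N4 and N6): {N1, N5, N8}.
Backdoor paths from N4 to N6:
  P1: N4 <- N1 -> N2 <- N8 -> N6
Each backdoor path contains an unconditioned collider, so every path is already blocked with the empty conditioning set:
  P1: blocked at collider N2 (neither it nor any descendant is in the conditioning set).
The empty set is therefore the unique smallest valid set.

{}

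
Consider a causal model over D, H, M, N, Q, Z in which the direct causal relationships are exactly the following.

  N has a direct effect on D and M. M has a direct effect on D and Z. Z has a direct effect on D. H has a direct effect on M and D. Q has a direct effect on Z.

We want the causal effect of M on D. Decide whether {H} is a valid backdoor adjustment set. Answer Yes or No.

Backdoor paths from M to D (paths whose first edge points into M):
  P1: M <- N -> D
  P2: M <- H -> D
Condition 1 (no descendant of M in the set): holds — descendants of M are {D, Z}; none are in {H}.
Condition 2 (every backdoor path blocked by {H}):
  P1: open — no interior node is in the conditioning set.
  P2: blocked at fork node H ∈ conditioning set.
{H} does not satisfy the backdoor criterion.

No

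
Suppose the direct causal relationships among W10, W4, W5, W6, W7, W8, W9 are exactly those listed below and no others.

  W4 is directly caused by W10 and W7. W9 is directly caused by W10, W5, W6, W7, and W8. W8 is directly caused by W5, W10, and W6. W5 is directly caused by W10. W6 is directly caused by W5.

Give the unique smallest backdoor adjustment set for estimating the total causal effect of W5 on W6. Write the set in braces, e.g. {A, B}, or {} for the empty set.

Variables eligible for adjustment (non-descendants of W5, excluding W5 and W6): {W10, W4, W7}.
Backdoor paths from W5 to W6:
  P1: W5 <- W10 -> W4 <- W7 -> W9 <- W6
  P2: W5 <- W10 -> W4 <- W7 -> W9 <- W8 <- W6
  P3: W5 <- W10 -> W8 <- W6
  P4: W5 <- W10 -> W8 -> W9 <- W6
  P5: W5 <- W10 -> W9 <- W6
  P6: W5 <- W10 -> W9 <- W8 <- W6
Each backdoor path contains an unconditioned collider, so every path is already blocked with the empty conditioning set:
  P1: blocked at collider W4 (neither it nor any descendant is in the conditioning set).
  P2: blocked at collider W4 (neither it nor any descendant is in the conditioning set).
  P3: blocked at collider W8 (neither it nor any descendant is in the conditioning set).
  P4: blocked at collider W9 (neither it nor any descendant is in the conditioning set).
  P5: blocked at collider W9 (neither it nor any descendant is in the conditioning set).
  P6: blocked at collider W9 (neither it nor any descendant is in the conditioning set).
The empty set is therefore the unique smallest valid set.

{}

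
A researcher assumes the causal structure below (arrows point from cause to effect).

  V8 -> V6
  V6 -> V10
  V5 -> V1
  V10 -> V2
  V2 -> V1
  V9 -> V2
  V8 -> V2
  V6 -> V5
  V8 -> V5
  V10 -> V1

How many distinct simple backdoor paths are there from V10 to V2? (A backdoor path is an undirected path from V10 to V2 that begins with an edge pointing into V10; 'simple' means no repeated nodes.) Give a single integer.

4

A backdoor path from V10 to V2 is any simple undirected path whose first edge points into V10 (i.e. leaves V10 via a parent).
Parents of V10: {V6}.
Enumerating:
  P1: V10 <- V6 <- V8 -> V2
  P2: V10 <- V6 <- V8 -> V5 -> V1 <- V2
  P3: V10 <- V6 -> V5 <- V8 -> V2
  P4: V10 <- V6 -> V5 -> V1 <- V2
That exhausts the simple backdoor paths. Count: 4.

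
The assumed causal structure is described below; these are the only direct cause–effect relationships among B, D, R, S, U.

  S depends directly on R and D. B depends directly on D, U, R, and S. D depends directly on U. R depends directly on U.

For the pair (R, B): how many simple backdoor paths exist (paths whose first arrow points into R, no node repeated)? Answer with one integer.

3

A backdoor path from R to B is any simple undirected path whose first edge points into R (i.e. leaves R via a parent).
Parents of R: {U}.
Enumerating:
  P1: R <- U -> D -> S -> B
  P2: R <- U -> D -> B
  P3: R <- U -> B
That exhausts the simple backdoor paths. Count: 3.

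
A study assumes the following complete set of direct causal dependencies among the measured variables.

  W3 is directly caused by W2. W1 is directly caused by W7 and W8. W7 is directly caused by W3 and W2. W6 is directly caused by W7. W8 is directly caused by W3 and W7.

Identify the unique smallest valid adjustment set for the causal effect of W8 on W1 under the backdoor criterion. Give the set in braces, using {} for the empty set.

Variables eligible for adjustment (non-descendants of W8, excluding W8 and W1): {W2, W3, W6, W7}.
Backdoor paths from W8 to W1:
  P1: W8 <- W3 <- W2 -> W7 -> W1
  P2: W8 <- W3 -> W7 -> W1
  P3: W8 <- W7 -> W1
The empty set is not sufficient: P1 (W8 <- W3 <- W2 -> W7 -> W1) has no collider blocking it and no conditioned non-collider, so it is open.
Try {W7}:
  P1: blocked at chain node W7 ∈ conditioning set.
  P2: blocked at chain node W7 ∈ conditioning set.
  P3: blocked at fork node W7 ∈ conditioning set.
{W7} contains no descendant of W8 and blocks every backdoor path.
No other singleton works — e.g. {W2} leaves P2 open — so {W7} is the unique smallest valid adjustment set.

{W7}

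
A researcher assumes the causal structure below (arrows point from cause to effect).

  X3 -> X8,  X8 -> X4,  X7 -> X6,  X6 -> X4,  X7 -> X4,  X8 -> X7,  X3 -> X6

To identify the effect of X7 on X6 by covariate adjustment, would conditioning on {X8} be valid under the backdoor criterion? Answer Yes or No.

Yes

Backdoor paths from X7 to X6 (paths whose first edge points into X7):
  P1: X7 <- X8 <- X3 -> X6
  P2: X7 <- X8 -> X4 <- X6
Condition 1 (no descendant of X7 in the set): holds — descendants of X7 are {X4, X6}; none are in {X8}.
Condition 2 (every backdoor path blocked by {X8}):
  P1: blocked at chain node X8 ∈ conditioning set.
  P2: blocked at fork node X8 ∈ conditioning set.
{X8} satisfies the backdoor criterion.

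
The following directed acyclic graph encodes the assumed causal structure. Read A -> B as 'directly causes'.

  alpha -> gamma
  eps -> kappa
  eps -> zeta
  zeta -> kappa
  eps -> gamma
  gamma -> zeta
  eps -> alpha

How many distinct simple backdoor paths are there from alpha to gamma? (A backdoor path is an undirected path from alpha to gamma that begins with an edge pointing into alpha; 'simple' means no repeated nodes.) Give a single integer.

3

A backdoor path from alpha to gamma is any simple undirected path whose first edge points into alpha (i.e. leaves alpha via a parent).
Parents of alpha: {eps}.
Enumerating:
  P1: alpha <- eps -> gamma
  P2: alpha <- eps -> zeta <- gamma
  P3: alpha <- eps -> kappa <- zeta <- gamma
That exhausts the simple backdoor paths. Count: 3.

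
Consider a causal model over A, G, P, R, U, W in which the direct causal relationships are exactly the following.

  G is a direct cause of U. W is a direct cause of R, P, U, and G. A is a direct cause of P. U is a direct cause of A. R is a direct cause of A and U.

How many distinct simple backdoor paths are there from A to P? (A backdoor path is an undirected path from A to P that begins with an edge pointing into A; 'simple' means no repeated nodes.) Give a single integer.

6

A backdoor path from A to P is any simple undirected path whose first edge points into A (i.e. leaves A via a parent).
Parents of A: {R, U}.
Enumerating:
  P1: A <- R <- W -> P
  P2: A <- R -> U <- W -> P
  P3: A <- R -> U <- G <- W -> P
  P4: A <- U <- W -> P
  P5: A <- U <- R <- W -> P
  P6: A <- U <- G <- W -> P
That exhausts the simple backdoor paths. Count: 6.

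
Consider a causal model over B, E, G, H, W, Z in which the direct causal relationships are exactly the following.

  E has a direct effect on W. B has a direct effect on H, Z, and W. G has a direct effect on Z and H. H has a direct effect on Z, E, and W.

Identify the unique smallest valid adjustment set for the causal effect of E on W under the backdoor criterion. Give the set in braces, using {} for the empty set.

Variables eligible for adjustment (non-descendants of E, excluding E and W): {B, G, H, Z}.
Backdoor paths from E to W:
  P1: E <- H <- G -> Z <- B -> W
  P2: E <- H <- B -> W
  P3: E <- H -> Z <- B -> W
  P4: E <- H -> W
The empty set is not sufficient: P2 (E <- H <- B -> W) has no collider blocking it and no conditioned non-collider, so it is open.
Try {H}:
  P1: blocked at chain node H ∈ conditioning set.
  P2: blocked at chain node H ∈ conditioning set.
  P3: blocked at fork node H ∈ conditioning set.
  P4: blocked at fork node H ∈ conditioning set.
{H} contains no descendant of E and blocks every backdoor path.
No other singleton works — e.g. {G} leaves P2 open — so {H} is the unique smallest valid adjustment set.

{H}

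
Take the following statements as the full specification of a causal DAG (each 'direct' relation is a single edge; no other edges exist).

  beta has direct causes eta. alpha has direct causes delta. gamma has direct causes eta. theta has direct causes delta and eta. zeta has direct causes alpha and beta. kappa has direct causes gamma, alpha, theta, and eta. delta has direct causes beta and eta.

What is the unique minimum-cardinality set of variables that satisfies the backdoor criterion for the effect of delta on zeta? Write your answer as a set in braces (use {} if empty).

{beta}

Variables eligible for adjustment (non-descendants of delta, excluding delta and zeta): {beta, eta, gamma}.
Backdoor paths from delta to zeta:
  P1: delta <- eta -> gamma -> kappa <- alpha -> zeta
  P2: delta <- eta -> beta -> zeta
  P3: delta <- eta -> theta -> kappa <- alpha -> zeta
  P4: delta <- eta -> kappa <- alpha -> zeta
  P5: delta <- beta <- eta -> gamma -> kappa <- alpha -> zeta
  P6: delta <- beta <- eta -> theta -> kappa <- alpha -> zeta
  P7: delta <- beta <- eta -> kappa <- alpha -> zeta
  P8: delta <- beta -> zeta
The empty set is not sufficient: P2 (delta <- eta -> beta -> zeta) has no collider blocking it and no conditioned non-collider, so it is open.
Try {beta}:
  P1: blocked at collider kappa (neither it nor any descendant is in the conditioning set).
  P2: blocked at chain node beta ∈ conditioning set.
  P3: blocked at collider kappa (neither it nor any descendant is in the conditioning set).
  P4: blocked at collider kappa (neither it nor any descendant is in the conditioning set).
  P5: blocked at chain node beta ∈ conditioning set.
  P6: blocked at chain node beta ∈ conditioning set.
  P7: blocked at chain node beta ∈ conditioning set.
  P8: blocked at fork node beta ∈ conditioning set.
{beta} contains no descendant of delta and blocks every backdoor path.
No other singleton works — e.g. {eta} leaves P8 open — so {beta} is the unique smallest valid adjustment set.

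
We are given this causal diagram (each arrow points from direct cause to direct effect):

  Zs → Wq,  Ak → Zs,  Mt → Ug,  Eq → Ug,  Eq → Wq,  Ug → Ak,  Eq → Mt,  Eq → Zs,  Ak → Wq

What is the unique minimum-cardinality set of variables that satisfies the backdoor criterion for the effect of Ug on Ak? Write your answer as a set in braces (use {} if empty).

Variables eligible for adjustment (non-descendants of Ug, excluding Ug and Ak): {Eq, Mt}.
Backdoor paths from Ug to Ak:
  P1: Ug <- Eq -> Zs <- Ak
  P2: Ug <- Eq -> Zs -> Wq <- Ak
  P3: Ug <- Eq -> Wq <- Ak
  P4: Ug <- Eq -> Wq <- Zs <- Ak
  P5: Ug <- Mt <- Eq -> Zs <- Ak
  P6: Ug <- Mt <- Eq -> Zs -> Wq <- Ak
  P7: Ug <- Mt <- Eq -> Wq <- Ak
  P8: Ug <- Mt <- Eq -> Wq <- Zs <- Ak
Each backdoor path contains an unconditioned collider, so every path is already blocked with the empty conditioning set:
  P1: blocked at collider Zs (neither it nor any descendant is in the conditioning set).
  P2: blocked at collider Wq (neither it nor any descendant is in the conditioning set).
  P3: blocked at collider Wq (neither it nor any descendant is in the conditioning set).
  P4: blocked at collider Wq (neither it nor any descendant is in the conditioning set).
  P5: blocked at collider Zs (neither it nor any descendant is in the conditioning set).
  P6: blocked at collider Wq (neither it nor any descendant is in the conditioning set).
  P7: blocked at collider Wq (neither it nor any descendant is in the conditioning set).
  P8: blocked at collider Wq (neither it nor any descendant is in the conditioning set).
The empty set is therefore the unique smallest valid set.

{}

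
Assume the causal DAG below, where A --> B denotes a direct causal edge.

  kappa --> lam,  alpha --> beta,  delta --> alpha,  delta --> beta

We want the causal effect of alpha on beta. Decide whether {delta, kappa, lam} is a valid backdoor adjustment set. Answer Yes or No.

Backdoor paths from alpha to beta (paths whose first edge points into alpha):
  P1: alpha <- delta -> beta
Condition 1 (no descendant of alpha in the set): holds — descendants of alpha are {beta}; none are in {delta, kappa, lam}.
Condition 2 (every backdoor path blocked by {delta, kappa, lam}):
  P1: blocked at fork node delta ∈ conditioning set.
{delta, kappa, lam} satisfies the backdoor criterion.

Yes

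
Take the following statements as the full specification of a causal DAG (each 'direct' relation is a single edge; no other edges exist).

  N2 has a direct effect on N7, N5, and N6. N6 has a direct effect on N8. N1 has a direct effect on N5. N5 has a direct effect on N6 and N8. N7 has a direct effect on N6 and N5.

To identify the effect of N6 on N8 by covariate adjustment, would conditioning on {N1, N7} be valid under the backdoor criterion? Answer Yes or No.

No

Backdoor paths from N6 to N8 (paths whose first edge points into N6):
  P1: N6 <- N2 -> N7 -> N5 -> N8
  P2: N6 <- N2 -> N5 -> N8
  P3: N6 <- N7 <- N2 -> N5 -> N8
  P4: N6 <- N7 -> N5 -> N8
  P5: N6 <- N5 -> N8
Condition 1 (no descendant of N6 in the set): holds — descendants of N6 are {N8}; none are in {N1, N7}.
Condition 2 (every backdoor path blocked by {N1, N7}):
  P1: blocked at chain node N7 ∈ conditioning set.
  P2: open — no interior node is in the conditioning set.
  P3: blocked at chain node N7 ∈ conditioning set.
  P4: blocked at fork node N7 ∈ conditioning set.
  P5: open — no interior node is in the conditioning set.
{N1, N7} does not satisfy the backdoor criterion.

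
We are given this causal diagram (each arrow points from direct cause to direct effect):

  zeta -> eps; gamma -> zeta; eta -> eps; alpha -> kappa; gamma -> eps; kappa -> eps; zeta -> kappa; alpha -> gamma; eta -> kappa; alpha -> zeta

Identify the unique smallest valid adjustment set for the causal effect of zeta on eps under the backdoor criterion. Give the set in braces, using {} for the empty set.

Variables eligible for adjustment (non-descendants of zeta, excluding zeta and eps): {alpha, eta, gamma}.
Backdoor paths from zeta to eps:
  P1: zeta <- alpha -> gamma -> eps
  P2: zeta <- alpha -> kappa <- eta -> eps
  P3: zeta <- alpha -> kappa -> eps
  P4: zeta <- gamma <- alpha -> kappa <- eta -> eps
  P5: zeta <- gamma <- alpha -> kappa -> eps
  P6: zeta <- gamma -> eps
The empty set is not sufficient: P1 (zeta <- alpha -> gamma -> eps) has no collider blocking it and no conditioned non-collider, so it is open.
Try {alpha, gamma}:
  P1: blocked at fork node alpha ∈ conditioning set.
  P2: blocked at fork node alpha ∈ conditioning set.
  P3: blocked at fork node alpha ∈ conditioning set.
  P4: blocked at chain node gamma ∈ conditioning set.
  P5: blocked at chain node gamma ∈ conditioning set.
  P6: blocked at fork node gamma ∈ conditioning set.
{alpha, gamma} contains no descendant of zeta and blocks every backdoor path.
Every element of {alpha, gamma} is needed (dropping alpha leaves P3 open; dropping gamma leaves P6 open), so no proper subset is valid.
Among all size-2 subsets of the eligible variables, only {alpha, gamma} blocks every backdoor path, so it is the unique smallest valid adjustment set.

{alpha, gamma}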